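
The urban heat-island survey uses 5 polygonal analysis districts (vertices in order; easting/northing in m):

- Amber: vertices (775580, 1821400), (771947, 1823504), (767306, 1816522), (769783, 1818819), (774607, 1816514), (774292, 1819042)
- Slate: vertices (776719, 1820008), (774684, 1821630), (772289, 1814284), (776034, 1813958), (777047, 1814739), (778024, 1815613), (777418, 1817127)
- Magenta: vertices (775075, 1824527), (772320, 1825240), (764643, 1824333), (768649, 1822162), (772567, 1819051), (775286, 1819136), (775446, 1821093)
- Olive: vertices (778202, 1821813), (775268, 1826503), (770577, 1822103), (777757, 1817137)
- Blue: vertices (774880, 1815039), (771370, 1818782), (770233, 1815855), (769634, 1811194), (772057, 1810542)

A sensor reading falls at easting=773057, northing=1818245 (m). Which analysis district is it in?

Cast a ray rightward from (773057, 1818245). For each polygon, the edges (by vertex number in listed order) whose endpoints lie on opposite sides of northing = 1818245, where each meets that height, and whether that is right or left of the point:
Amber: 2–3 at easting≈768451.3 (left), 3–4 at easting≈769164.0 (left), 4–5 at easting≈770984.3 (left), 5–6 at easting≈774391.3 (right) → 1 crossing.
Slate: 2–3 at easting≈773580.4 (right), 7–1 at easting≈777146.7 (right) → 2 crossings.
Magenta: no edge straddles that height → 0 crossings.
Olive: 3–4 at easting≈776155.0 (right), 4–1 at easting≈777862.4 (right) → 2 crossings.
Blue: 1–2 at easting≈771873.6 (left), 2–3 at easting≈771161.4 (left) → 0 crossings.
Only Amber has an odd count, so the point is inside Amber.

Amber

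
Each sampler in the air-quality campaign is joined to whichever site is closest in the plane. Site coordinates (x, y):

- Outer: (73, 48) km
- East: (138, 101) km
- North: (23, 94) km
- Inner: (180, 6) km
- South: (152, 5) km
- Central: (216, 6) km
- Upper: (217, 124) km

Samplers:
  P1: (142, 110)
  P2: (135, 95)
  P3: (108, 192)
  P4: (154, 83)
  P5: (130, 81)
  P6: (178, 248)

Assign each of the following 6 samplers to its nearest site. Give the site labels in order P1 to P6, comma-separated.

P1 → East (d²=97.00)
P2 → East (d²=45.00)
P3 → East (d²=9181.00)
P4 → East (d²=580.00)
P5 → East (d²=464.00)
P6 → Upper (d²=16897.00)

East, East, East, East, East, Upper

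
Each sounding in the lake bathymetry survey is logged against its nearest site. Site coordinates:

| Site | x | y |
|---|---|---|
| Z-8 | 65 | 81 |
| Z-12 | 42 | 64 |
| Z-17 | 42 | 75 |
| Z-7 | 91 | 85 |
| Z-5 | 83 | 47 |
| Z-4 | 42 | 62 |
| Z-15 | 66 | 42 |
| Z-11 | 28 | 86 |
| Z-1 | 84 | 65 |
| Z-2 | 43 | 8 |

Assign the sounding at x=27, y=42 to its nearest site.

Squared distances to each site:
Z-8: 2965.000; Z-12: 709.000; Z-17: 1314.000; Z-7: 5945.000; Z-5: 3161.000; Z-4: 625.000; Z-15: 1521.000; Z-11: 1937.000; Z-1: 3778.000; Z-2: 1412.000.
Minimum at Z-4.

Z-4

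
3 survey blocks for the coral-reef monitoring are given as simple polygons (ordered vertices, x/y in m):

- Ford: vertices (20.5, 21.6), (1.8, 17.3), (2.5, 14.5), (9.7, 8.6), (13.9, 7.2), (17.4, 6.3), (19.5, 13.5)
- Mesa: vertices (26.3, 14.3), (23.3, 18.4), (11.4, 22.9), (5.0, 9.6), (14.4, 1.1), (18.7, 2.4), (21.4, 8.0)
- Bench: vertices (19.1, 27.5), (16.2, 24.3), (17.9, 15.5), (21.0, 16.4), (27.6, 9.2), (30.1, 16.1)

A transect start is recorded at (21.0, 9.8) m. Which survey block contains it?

Cast a ray rightward from (21.0, 9.8). For each polygon, the edges (by vertex number in listed order) whose endpoints lie on opposite sides of y = 9.8, where each meets that height, and whether that is right or left of the point:
Ford: 3–4 at x≈8.24 (left), 6–7 at x≈18.42 (left) → 0 crossings.
Mesa: 3–4 at x≈5.10 (left), 7–1 at x≈22.80 (right) → 1 crossing.
Bench: 4–5 at x≈27.05 (right), 5–6 at x≈27.82 (right) → 2 crossings.
Only Mesa has an odd count, so the point is inside Mesa.

Mesa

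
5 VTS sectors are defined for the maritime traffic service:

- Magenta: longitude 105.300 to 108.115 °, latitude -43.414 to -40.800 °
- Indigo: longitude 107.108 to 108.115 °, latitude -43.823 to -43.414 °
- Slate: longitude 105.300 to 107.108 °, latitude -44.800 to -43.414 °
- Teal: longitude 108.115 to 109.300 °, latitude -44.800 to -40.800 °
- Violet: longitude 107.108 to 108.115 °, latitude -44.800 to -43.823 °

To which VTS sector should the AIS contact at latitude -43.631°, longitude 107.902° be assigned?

Indigo

The point has longitude = 107.902 and latitude = -43.631.
Only Indigo satisfies 107.108 ≤ longitude ≤ 108.115 and -43.823 ≤ latitude ≤ -43.414.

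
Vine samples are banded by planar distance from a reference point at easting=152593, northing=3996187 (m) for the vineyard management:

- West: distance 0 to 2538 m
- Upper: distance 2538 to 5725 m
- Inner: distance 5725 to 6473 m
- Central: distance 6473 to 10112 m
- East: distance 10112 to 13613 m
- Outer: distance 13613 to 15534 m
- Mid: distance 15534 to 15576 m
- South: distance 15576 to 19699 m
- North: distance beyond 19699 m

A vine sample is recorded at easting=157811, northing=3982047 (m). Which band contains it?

Distance = √((157811−152593)² + (3982047−3996187)²) = √(27227524.000 + 199939600.000) = 15072.064 m.
13613 ≤ 15072.064 < 15534 → Outer.

Outer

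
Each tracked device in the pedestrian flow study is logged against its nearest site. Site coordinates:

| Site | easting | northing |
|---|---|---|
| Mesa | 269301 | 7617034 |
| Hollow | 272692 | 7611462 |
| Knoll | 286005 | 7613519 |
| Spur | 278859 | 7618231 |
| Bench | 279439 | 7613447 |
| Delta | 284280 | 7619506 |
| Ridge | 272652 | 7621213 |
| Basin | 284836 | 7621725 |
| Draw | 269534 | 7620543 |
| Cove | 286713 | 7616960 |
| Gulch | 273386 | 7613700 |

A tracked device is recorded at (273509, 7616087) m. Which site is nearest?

Squared distances to each site:
Mesa: 18604073.000; Hollow: 22058114.000; Knoll: 162744640.000; Spur: 33219236.000; Bench: 42134500.000; Delta: 127704002.000; Ridge: 27010325.000; Basin: 160087973.000; Draw: 35656561.000; Cove: 175107745.000; Gulch: 5712898.000.
Minimum at Gulch.

Gulch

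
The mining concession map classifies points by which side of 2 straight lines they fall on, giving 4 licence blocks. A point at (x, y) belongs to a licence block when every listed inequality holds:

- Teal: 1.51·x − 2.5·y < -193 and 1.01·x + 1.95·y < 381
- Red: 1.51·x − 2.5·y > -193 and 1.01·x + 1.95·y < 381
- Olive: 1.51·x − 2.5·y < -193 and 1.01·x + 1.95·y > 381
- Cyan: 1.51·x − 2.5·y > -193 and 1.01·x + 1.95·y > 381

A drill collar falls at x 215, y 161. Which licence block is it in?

1.51·215 − 2.5·161 = -77.850, which is > -193
1.01·215 + 1.95·161 = 531.100, which is > 381
This sign pattern matches Cyan.

Cyan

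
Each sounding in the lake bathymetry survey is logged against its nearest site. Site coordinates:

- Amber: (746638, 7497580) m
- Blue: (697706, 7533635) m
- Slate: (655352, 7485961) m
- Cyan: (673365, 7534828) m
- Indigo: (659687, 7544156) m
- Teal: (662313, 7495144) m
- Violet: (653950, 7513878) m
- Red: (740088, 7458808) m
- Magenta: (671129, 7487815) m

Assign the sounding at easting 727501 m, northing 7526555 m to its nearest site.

Squared distances to each site:
Amber: 1205775394.000; Blue: 937868425.000; Slate: 6853351037.000; Cyan: 2999149025.000; Indigo: 4908533797.000; Teal: 5236126265.000; Violet: 5570455930.000; Red: 4748088578.000; Magenta: 4678589984.000.
Minimum at Blue.

Blue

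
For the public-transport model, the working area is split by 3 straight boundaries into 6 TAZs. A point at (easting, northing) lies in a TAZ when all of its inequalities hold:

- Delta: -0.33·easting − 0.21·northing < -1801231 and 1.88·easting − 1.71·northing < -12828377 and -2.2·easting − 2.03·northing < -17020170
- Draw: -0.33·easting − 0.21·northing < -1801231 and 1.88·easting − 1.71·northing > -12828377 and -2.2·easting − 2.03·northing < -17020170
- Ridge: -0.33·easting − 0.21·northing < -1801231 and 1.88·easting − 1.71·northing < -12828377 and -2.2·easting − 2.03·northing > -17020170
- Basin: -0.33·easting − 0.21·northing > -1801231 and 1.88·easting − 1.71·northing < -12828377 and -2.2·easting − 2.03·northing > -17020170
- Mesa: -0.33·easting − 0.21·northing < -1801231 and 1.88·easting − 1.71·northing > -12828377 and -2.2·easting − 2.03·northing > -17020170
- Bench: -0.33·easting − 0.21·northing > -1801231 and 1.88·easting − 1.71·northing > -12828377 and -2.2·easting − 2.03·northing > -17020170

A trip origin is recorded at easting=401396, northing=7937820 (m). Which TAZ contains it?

-0.33·401396 − 0.21·7937820 = -1799402.880, which is > -1801231
1.88·401396 − 1.71·7937820 = -12819047.720, which is > -12828377
-2.2·401396 − 2.03·7937820 = -16996845.800, which is > -17020170
This sign pattern matches Bench.

Bench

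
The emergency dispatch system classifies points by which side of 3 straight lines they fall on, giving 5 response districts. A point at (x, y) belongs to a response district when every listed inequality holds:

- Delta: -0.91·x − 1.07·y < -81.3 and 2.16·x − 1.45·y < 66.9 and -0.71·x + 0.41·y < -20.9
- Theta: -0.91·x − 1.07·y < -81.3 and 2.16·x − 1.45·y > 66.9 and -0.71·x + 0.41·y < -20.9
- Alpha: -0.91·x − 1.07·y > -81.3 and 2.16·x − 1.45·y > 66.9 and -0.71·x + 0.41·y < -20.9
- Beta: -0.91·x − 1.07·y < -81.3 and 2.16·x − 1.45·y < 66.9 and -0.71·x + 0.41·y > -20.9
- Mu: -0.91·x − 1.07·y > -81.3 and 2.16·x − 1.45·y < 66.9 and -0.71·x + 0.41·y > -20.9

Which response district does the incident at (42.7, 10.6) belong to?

Alpha

-0.91·42.7 − 1.07·10.6 = -50.199, which is > -81.3
2.16·42.7 − 1.45·10.6 = 76.862, which is > 66.9
-0.71·42.7 + 0.41·10.6 = -25.971, which is < -20.9
This sign pattern matches Alpha.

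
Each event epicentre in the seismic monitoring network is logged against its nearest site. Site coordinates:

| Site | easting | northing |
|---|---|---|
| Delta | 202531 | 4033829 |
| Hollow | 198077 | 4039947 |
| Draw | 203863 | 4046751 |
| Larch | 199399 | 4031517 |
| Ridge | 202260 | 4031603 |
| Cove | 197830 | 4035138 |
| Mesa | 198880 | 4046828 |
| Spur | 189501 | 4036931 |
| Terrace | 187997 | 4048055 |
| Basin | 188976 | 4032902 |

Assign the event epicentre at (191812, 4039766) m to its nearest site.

Spur

Squared distances to each site:
Delta: 150144930.000; Hollow: 39282986.000; Draw: 194016826.000; Larch: 125608570.000; Ridge: 175795273.000; Cove: 57634708.000; Mesa: 99828468.000; Spur: 13377946.000; Terrace: 83261746.000; Basin: 55157392.000.
Minimum at Spur.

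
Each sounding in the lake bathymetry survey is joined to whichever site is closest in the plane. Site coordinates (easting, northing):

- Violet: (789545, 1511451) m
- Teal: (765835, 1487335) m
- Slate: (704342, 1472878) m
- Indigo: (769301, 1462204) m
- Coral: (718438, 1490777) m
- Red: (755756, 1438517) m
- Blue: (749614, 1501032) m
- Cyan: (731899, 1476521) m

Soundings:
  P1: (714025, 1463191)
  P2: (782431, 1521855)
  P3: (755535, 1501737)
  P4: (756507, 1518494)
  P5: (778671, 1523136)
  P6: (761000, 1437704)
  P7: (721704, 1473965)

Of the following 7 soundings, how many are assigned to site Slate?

P1 → Slate
P2 → Violet
P3 → Blue
P4 → Blue
P5 → Violet
P6 → Red
P7 → Cyan
1 of the 7 goes to Slate.

1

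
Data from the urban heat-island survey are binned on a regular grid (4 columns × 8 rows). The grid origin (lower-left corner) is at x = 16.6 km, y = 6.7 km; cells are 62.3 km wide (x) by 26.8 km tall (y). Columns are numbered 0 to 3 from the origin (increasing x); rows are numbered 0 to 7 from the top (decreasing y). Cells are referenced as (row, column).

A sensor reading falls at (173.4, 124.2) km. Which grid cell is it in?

Column index: ⌊(173.4 − 16.6) / 62.3⌋ = ⌊2.517⌋ = 2
Row offset from origin: ⌊(124.2 − 6.7) / 26.8⌋ = ⌊4.384⌋ = 4 → row 3 (counted from top)

(3, 2)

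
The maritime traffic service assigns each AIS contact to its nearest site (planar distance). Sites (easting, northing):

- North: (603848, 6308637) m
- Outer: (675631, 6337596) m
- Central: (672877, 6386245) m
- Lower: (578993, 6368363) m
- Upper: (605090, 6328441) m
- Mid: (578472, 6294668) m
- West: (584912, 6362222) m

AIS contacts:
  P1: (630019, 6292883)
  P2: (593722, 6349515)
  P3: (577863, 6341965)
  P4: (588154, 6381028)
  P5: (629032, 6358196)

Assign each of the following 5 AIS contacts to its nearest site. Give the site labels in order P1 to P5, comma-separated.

P1 → North (d²=933109757.00)
P2 → West (d²=239083949.00)
P3 → West (d²=460034450.00)
P4 → Lower (d²=244326146.00)
P5 → Upper (d²=1458579389.00)

North, West, West, Lower, Upper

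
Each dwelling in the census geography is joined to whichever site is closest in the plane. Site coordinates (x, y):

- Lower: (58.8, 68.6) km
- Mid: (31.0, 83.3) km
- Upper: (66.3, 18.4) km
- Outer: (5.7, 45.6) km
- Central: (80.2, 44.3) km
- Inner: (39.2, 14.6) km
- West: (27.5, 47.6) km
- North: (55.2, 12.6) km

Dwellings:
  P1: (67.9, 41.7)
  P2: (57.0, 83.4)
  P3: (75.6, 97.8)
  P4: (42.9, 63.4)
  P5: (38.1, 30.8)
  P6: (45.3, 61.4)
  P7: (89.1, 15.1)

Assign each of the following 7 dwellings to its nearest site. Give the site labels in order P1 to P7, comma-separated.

P1 → Central (d²=158.05)
P2 → Lower (d²=222.28)
P3 → Lower (d²=1134.88)
P4 → Lower (d²=279.85)
P5 → Inner (d²=263.65)
P6 → Lower (d²=234.09)
P7 → Upper (d²=530.73)

Central, Lower, Lower, Lower, Inner, Lower, Upper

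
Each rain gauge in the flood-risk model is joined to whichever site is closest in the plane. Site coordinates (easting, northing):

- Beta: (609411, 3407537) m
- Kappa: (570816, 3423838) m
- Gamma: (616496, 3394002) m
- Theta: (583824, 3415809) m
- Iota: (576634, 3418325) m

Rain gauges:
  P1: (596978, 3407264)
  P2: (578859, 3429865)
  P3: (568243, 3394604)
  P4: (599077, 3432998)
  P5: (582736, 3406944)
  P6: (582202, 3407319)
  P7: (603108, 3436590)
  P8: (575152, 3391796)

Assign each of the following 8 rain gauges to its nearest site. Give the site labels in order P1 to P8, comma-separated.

P1 → Beta (d²=154654018.00)
P2 → Kappa (d²=101014578.00)
P3 → Iota (d²=633094722.00)
P4 → Theta (d²=528115730.00)
P5 → Theta (d²=79771969.00)
P6 → Theta (d²=74710984.00)
P7 → Theta (d²=803722617.00)
P8 → Theta (d²=651827753.00)

Beta, Kappa, Iota, Theta, Theta, Theta, Theta, Theta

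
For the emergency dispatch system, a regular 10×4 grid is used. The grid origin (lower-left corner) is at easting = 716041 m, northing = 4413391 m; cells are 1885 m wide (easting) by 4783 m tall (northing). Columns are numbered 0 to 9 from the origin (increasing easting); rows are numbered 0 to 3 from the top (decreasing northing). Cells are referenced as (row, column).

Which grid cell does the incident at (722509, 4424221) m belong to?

(1, 3)

Column index: ⌊(722509 − 716041) / 1885⌋ = ⌊3.431⌋ = 3
Row offset from origin: ⌊(4424221 − 4413391) / 4783⌋ = ⌊2.264⌋ = 2 → row 1 (counted from top)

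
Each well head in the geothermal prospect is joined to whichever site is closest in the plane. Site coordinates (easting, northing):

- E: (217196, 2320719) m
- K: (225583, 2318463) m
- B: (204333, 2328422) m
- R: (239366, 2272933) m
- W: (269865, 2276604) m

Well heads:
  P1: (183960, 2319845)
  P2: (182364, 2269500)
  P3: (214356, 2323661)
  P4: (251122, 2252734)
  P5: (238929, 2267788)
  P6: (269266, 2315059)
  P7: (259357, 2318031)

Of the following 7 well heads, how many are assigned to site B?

P1 → B
P2 → R
P3 → E
P4 → R
P5 → R
P6 → W
P7 → K
1 of the 7 goes to B.

1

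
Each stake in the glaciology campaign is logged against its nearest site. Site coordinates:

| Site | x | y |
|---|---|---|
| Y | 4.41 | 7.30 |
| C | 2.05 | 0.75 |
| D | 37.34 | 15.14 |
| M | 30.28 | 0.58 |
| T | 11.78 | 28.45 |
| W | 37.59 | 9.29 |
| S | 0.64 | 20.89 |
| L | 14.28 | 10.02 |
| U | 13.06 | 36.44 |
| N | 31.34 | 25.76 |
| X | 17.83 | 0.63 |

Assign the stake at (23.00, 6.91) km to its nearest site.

Squared distances to each site:
Y: 345.740; C: 476.848; D: 273.369; M: 93.067; T: 589.860; W: 218.533; S: 695.410; L: 85.711; U: 970.824; N: 424.878; X: 66.167.
Minimum at X.

X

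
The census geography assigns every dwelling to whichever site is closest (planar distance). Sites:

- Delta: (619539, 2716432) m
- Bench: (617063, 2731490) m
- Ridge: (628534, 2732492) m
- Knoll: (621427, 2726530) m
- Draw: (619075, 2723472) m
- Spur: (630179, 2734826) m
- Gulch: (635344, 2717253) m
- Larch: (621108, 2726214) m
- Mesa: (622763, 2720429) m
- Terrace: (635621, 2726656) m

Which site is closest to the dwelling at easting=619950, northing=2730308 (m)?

Squared distances to each site:
Delta: 192712297.000; Bench: 9731893.000; Ridge: 78454912.000; Knoll: 16454813.000; Draw: 47496521.000; Spur: 125044765.000; Gulch: 407408261.000; Larch: 18101800.000; Mesa: 105507610.000; Terrace: 258917345.000.
Minimum at Bench.

Bench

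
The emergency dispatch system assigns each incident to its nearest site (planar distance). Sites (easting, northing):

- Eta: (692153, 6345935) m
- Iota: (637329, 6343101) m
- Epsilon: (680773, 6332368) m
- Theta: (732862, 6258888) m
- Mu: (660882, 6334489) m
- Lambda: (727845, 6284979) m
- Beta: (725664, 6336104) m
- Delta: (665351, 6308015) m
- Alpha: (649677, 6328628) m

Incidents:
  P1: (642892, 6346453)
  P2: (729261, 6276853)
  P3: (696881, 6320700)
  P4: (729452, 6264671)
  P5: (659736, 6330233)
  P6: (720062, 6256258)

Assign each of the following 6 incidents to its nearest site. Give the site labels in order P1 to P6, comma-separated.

Iota, Lambda, Epsilon, Theta, Mu, Theta

P1 → Iota (d²=42182873.00)
P2 → Lambda (d²=68036932.00)
P3 → Epsilon (d²=395609888.00)
P4 → Theta (d²=45071189.00)
P5 → Mu (d²=19426852.00)
P6 → Theta (d²=170756900.00)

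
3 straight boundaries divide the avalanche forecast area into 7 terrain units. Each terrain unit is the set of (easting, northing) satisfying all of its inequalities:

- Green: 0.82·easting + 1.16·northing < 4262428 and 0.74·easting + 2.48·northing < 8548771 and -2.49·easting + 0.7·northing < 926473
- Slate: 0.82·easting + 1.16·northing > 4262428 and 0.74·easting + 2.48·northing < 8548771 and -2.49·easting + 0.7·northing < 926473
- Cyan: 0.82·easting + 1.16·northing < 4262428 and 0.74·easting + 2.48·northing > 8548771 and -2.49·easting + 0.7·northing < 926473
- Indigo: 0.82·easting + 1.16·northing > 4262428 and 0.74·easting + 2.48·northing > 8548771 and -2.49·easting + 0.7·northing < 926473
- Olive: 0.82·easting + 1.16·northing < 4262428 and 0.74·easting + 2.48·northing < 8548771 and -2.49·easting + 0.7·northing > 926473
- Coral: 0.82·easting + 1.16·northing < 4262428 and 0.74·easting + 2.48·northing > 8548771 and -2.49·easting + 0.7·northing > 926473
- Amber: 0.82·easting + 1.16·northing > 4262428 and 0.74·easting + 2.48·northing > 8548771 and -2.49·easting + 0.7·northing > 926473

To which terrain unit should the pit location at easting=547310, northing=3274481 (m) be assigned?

Olive

0.82·547310 + 1.16·3274481 = 4247192.160, which is < 4262428
0.74·547310 + 2.48·3274481 = 8525722.280, which is < 8548771
-2.49·547310 + 0.7·3274481 = 929334.800, which is > 926473
This sign pattern matches Olive.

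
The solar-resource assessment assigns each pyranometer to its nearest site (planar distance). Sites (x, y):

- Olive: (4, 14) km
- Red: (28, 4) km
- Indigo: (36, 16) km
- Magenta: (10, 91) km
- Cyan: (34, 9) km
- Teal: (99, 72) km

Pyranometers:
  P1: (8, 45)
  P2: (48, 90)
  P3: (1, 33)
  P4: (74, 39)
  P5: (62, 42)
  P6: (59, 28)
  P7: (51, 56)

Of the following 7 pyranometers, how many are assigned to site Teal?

P1 → Olive
P2 → Magenta
P3 → Olive
P4 → Teal
P5 → Indigo
P6 → Indigo
P7 → Indigo
1 of the 7 goes to Teal.

1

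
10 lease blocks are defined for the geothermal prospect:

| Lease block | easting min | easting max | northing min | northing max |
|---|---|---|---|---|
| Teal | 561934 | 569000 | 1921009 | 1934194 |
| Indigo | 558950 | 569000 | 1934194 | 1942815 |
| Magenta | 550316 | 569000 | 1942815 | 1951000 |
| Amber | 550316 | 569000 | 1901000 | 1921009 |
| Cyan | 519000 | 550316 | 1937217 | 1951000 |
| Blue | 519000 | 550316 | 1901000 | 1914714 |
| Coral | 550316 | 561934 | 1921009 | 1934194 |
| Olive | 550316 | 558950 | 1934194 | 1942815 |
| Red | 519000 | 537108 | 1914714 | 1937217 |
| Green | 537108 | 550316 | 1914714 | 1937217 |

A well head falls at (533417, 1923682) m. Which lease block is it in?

Red

The point has easting = 533417 and northing = 1923682.
Only Red satisfies 519000 ≤ easting ≤ 537108 and 1914714 ≤ northing ≤ 1937217.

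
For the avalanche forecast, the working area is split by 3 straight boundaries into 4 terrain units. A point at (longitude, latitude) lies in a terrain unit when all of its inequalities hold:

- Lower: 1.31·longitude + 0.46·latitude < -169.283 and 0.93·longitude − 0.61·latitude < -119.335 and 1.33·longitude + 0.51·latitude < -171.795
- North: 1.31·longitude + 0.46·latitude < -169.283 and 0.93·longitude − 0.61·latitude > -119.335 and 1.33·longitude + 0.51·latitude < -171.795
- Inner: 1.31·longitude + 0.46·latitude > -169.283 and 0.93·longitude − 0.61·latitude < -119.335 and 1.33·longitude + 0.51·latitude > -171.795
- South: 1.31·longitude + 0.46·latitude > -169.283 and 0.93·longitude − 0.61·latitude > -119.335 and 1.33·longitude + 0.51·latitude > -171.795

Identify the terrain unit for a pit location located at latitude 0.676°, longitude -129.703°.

1.31·-129.703 + 0.46·0.676 = -169.600, which is < -169.283
0.93·-129.703 − 0.61·0.676 = -121.036, which is < -119.335
1.33·-129.703 + 0.51·0.676 = -172.160, which is < -171.795
This sign pattern matches Lower.

Lower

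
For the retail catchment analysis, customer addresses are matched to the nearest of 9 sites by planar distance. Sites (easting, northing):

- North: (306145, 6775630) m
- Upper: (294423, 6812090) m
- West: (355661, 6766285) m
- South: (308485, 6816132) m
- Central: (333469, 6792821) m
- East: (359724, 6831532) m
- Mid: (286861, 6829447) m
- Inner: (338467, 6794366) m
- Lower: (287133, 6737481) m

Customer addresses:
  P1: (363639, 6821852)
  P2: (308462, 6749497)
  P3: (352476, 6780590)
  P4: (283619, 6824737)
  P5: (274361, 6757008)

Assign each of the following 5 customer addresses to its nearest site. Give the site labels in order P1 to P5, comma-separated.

East, Lower, West, Mid, Lower

P1 → East (d²=109029625.00)
P2 → Lower (d²=599310497.00)
P3 → West (d²=214777250.00)
P4 → Mid (d²=32694664.00)
P5 → Lower (d²=544427713.00)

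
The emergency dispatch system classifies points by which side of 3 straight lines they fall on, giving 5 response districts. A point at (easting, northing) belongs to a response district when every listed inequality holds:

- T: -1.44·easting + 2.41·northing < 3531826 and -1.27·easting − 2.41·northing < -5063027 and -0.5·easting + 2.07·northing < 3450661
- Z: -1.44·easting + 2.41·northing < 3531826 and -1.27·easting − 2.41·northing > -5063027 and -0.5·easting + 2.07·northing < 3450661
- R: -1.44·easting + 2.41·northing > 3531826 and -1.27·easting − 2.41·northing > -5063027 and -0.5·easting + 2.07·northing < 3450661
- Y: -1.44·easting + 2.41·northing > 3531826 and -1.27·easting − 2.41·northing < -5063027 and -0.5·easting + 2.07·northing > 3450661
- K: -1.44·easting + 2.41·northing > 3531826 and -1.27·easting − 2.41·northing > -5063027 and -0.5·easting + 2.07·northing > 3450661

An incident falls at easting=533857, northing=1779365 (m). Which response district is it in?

-1.44·533857 + 2.41·1779365 = 3519515.570, which is < 3531826
-1.27·533857 − 2.41·1779365 = -4966268.040, which is > -5063027
-0.5·533857 + 2.07·1779365 = 3416357.050, which is < 3450661
This sign pattern matches Z.

Z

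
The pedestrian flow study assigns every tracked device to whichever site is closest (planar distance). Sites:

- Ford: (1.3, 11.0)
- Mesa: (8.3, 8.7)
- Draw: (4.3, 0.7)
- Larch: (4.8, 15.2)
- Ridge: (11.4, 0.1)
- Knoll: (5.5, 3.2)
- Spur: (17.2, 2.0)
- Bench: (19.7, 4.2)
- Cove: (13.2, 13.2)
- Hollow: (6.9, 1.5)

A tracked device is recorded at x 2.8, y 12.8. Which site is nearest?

Ford

Squared distances to each site:
Ford: 5.490; Mesa: 47.060; Draw: 148.660; Larch: 9.760; Ridge: 235.250; Knoll: 99.450; Spur: 324.000; Bench: 359.570; Cove: 108.320; Hollow: 144.500.
Minimum at Ford.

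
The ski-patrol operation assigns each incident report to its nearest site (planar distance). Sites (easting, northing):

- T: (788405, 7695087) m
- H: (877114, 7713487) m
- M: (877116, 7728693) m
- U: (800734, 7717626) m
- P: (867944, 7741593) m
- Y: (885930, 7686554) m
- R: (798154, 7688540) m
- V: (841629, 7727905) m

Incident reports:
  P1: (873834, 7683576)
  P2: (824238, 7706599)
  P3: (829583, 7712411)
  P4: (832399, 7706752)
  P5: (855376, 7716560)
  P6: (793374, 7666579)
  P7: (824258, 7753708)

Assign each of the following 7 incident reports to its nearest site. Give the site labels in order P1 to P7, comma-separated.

P1 → Y (d²=155181700.00)
P2 → U (d²=674032745.00)
P3 → V (d²=385170152.00)
P4 → V (d²=532642309.00)
P5 → V (d²=317689034.00)
P6 → R (d²=505133921.00)
P7 → V (d²=967546450.00)

Y, U, V, V, V, R, V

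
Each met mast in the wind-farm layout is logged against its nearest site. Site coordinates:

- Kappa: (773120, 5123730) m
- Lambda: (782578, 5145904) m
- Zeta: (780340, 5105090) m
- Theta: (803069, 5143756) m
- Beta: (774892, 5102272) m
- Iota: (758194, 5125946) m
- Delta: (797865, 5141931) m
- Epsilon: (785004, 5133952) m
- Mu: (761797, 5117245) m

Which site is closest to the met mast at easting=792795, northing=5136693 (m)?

Squared distances to each site:
Kappa: 555144994.000; Lambda: 189229610.000; Zeta: 1153876634.000; Theta: 155441045.000; Beta: 1505322650.000; Iota: 1312727210.000; Delta: 53141544.000; Epsilon: 68212762.000; Mu: 1339100708.000.
Minimum at Delta.

Delta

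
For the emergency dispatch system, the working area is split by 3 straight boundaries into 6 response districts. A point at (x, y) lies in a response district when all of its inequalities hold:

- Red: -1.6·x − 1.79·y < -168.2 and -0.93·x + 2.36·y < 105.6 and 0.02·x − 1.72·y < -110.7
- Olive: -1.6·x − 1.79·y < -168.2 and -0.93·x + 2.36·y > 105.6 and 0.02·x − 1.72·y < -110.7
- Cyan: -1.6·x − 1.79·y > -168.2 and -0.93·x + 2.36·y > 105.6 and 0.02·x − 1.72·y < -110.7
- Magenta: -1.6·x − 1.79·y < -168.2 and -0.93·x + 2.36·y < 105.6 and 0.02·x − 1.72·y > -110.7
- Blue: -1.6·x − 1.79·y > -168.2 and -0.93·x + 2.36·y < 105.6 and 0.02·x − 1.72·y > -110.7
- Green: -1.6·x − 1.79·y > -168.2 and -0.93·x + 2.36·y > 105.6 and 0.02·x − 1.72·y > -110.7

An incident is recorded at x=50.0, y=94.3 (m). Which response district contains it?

-1.6·50.0 − 1.79·94.3 = -248.797, which is < -168.2
-0.93·50.0 + 2.36·94.3 = 176.048, which is > 105.6
0.02·50.0 − 1.72·94.3 = -161.196, which is < -110.7
This sign pattern matches Olive.

Olive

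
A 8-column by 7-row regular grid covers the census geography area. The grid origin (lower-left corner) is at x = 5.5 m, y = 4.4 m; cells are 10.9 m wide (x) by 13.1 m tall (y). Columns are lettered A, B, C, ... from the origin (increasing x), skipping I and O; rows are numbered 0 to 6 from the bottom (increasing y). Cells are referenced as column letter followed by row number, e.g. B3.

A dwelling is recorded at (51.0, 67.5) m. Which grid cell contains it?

E4

Column index: ⌊(51.0 − 5.5) / 10.9⌋ = ⌊4.174⌋ = 4 → column E
Row offset from origin: ⌊(67.5 − 4.4) / 13.1⌋ = ⌊4.817⌋ = 4 → row 4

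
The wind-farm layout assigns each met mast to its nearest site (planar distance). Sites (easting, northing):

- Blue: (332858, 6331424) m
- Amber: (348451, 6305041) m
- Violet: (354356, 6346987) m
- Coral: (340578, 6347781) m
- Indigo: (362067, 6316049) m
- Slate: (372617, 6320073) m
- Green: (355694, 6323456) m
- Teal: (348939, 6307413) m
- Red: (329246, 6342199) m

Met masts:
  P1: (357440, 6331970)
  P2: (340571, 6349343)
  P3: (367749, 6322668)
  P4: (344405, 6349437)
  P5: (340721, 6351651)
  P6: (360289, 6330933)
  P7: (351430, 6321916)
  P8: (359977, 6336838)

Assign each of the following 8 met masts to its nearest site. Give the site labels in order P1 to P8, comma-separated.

P1 → Green (d²=75536712.00)
P2 → Coral (d²=2439893.00)
P3 → Slate (d²=30431449.00)
P4 → Coral (d²=17388265.00)
P5 → Coral (d²=14997349.00)
P6 → Green (d²=77019554.00)
P7 → Green (d²=20553296.00)
P8 → Violet (d²=134597842.00)

Green, Coral, Slate, Coral, Coral, Green, Green, Violet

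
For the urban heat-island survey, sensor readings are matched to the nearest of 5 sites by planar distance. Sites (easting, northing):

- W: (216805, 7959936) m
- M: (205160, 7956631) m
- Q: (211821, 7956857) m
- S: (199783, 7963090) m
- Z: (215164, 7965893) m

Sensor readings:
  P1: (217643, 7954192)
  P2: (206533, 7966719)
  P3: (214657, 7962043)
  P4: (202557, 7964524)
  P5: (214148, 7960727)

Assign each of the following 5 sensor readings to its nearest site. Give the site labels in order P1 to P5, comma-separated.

P1 → W (d²=33695780.00)
P2 → S (d²=58732141.00)
P3 → W (d²=9053353.00)
P4 → S (d²=9751432.00)
P5 → W (d²=7685330.00)

W, S, W, S, W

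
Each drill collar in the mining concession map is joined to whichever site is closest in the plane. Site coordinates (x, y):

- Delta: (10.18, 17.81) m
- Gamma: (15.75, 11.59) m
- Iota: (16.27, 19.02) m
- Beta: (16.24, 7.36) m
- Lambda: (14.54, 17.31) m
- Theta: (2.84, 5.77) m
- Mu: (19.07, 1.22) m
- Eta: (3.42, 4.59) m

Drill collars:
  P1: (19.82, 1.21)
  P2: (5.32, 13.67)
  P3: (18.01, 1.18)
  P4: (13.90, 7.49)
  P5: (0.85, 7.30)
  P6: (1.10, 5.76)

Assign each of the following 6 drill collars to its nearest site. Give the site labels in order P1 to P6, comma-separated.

P1 → Mu (d²=0.56)
P2 → Delta (d²=40.76)
P3 → Mu (d²=1.13)
P4 → Beta (d²=5.49)
P5 → Theta (d²=6.30)
P6 → Theta (d²=3.03)

Mu, Delta, Mu, Beta, Theta, Theta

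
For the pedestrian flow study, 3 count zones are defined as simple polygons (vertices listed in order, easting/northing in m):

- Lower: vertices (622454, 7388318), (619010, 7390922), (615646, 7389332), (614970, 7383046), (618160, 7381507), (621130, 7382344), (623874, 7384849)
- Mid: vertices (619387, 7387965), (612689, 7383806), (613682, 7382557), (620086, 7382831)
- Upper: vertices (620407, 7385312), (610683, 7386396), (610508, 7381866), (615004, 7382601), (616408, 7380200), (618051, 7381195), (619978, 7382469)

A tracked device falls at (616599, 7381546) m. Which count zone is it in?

Upper

Cast a ray rightward from (616599, 7381546). For each polygon, the edges (by vertex number in listed order) whose endpoints lie on opposite sides of northing = 7381546, where each meets that height, and whether that is right or left of the point:
Lower: 4–5 at easting≈618079.2 (right), 5–6 at easting≈618298.4 (right) → 2 crossings.
Mid: no edge straddles that height → 0 crossings.
Upper: 4–5 at easting≈615620.9 (left), 6–7 at easting≈618581.9 (right) → 1 crossing.
Only Upper has an odd count, so the point is inside Upper.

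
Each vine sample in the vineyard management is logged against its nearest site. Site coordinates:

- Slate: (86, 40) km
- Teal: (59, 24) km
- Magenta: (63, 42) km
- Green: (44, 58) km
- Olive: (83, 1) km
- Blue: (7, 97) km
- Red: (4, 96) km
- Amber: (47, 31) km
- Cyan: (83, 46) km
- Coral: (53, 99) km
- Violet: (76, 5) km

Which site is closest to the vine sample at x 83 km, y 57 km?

Squared distances to each site:
Slate: 298.000; Teal: 1665.000; Magenta: 625.000; Green: 1522.000; Olive: 3136.000; Blue: 7376.000; Red: 7762.000; Amber: 1972.000; Cyan: 121.000; Coral: 2664.000; Violet: 2753.000.
Minimum at Cyan.

Cyan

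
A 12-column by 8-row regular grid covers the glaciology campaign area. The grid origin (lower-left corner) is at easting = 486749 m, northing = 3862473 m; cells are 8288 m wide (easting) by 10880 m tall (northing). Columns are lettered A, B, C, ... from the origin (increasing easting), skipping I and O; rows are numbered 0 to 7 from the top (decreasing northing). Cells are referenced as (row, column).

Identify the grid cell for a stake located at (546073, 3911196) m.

Column index: ⌊(546073 − 486749) / 8288⌋ = ⌊7.158⌋ = 7 → column H
Row offset from origin: ⌊(3911196 − 3862473) / 10880⌋ = ⌊4.478⌋ = 4 → row 3 (counted from top)

(3, H)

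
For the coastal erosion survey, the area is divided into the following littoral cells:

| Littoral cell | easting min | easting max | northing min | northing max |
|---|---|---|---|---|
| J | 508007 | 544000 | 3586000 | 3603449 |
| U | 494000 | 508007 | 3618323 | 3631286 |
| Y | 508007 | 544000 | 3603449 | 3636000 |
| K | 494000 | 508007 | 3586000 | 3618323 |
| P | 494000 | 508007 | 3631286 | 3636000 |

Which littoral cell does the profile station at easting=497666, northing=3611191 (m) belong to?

K

The point has easting = 497666 and northing = 3611191.
Only K satisfies 494000 ≤ easting ≤ 508007 and 3586000 ≤ northing ≤ 3618323.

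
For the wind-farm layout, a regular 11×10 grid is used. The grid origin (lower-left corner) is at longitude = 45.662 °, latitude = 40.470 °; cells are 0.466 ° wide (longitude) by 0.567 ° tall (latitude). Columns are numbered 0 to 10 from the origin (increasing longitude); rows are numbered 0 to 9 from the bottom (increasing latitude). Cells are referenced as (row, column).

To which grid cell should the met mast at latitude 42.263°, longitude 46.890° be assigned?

(3, 2)

Column index: ⌊(46.890 − 45.662) / 0.466⌋ = ⌊2.635⌋ = 2
Row offset from origin: ⌊(42.263 − 40.470) / 0.567⌋ = ⌊3.162⌋ = 3 → row 3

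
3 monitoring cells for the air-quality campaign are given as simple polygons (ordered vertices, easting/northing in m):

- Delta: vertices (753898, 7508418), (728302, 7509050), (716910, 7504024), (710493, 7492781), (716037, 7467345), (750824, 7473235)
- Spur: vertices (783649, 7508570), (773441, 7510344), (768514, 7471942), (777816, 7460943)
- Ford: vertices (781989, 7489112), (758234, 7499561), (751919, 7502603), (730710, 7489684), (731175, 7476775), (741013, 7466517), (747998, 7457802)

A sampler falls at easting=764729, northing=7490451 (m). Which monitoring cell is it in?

Cast a ray rightward from (764729, 7490451). For each polygon, the edges (by vertex number in listed order) whose endpoints lie on opposite sides of northing = 7490451, where each meets that height, and whether that is right or left of the point:
Delta: 4–5 at easting≈711000.8 (left), 6–1 at easting≈752328.2 (left) → 0 crossings.
Spur: 2–3 at easting≈770888.7 (right), 4–1 at easting≈781429.9 (right) → 2 crossings.
Ford: 1–2 at easting≈778944.9 (right), 3–4 at easting≈731969.2 (left) → 1 crossing.
Only Ford has an odd count, so the point is inside Ford.

Ford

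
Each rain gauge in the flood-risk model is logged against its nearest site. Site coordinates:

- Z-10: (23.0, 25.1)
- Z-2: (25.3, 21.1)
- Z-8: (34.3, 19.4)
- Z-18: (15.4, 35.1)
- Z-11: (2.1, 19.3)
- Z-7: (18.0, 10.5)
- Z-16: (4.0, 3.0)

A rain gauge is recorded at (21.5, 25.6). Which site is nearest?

Squared distances to each site:
Z-10: 2.500; Z-2: 34.690; Z-8: 202.280; Z-18: 127.460; Z-11: 416.050; Z-7: 240.260; Z-16: 817.010.
Minimum at Z-10.

Z-10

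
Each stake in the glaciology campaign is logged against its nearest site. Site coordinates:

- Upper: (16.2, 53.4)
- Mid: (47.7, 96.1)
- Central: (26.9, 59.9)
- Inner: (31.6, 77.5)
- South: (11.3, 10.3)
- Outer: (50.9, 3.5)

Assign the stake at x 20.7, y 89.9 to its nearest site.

Squared distances to each site:
Upper: 1352.500; Mid: 767.440; Central: 938.440; Inner: 272.570; South: 6424.520; Outer: 8377.000.
Minimum at Inner.

Inner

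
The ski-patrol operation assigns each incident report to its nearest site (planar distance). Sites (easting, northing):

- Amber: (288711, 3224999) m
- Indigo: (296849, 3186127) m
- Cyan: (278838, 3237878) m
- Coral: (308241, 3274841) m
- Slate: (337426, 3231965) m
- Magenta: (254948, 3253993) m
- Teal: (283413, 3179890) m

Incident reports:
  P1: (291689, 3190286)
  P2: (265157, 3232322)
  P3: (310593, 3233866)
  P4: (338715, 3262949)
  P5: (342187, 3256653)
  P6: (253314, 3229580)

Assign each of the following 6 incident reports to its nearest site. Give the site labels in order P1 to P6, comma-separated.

P1 → Indigo (d²=43922881.00)
P2 → Cyan (d²=218038897.00)
P3 → Amber (d²=557445613.00)
P4 → Slate (d²=961669777.00)
P5 → Slate (d²=632164465.00)
P6 → Magenta (d²=598664525.00)

Indigo, Cyan, Amber, Slate, Slate, Magenta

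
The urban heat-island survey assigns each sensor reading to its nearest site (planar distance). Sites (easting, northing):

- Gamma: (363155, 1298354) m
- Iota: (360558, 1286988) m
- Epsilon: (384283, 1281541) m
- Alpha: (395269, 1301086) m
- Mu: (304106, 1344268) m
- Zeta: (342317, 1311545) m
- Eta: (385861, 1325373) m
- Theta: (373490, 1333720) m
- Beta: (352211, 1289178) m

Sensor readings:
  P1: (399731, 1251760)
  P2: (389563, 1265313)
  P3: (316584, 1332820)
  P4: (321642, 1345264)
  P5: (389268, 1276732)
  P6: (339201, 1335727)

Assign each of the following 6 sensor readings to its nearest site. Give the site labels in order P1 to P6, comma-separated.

Epsilon, Epsilon, Mu, Mu, Epsilon, Zeta

P1 → Epsilon (d²=1125548665.00)
P2 → Epsilon (d²=291226384.00)
P3 → Mu (d²=286757188.00)
P4 → Mu (d²=308503312.00)
P5 → Epsilon (d²=47976706.00)
P6 → Zeta (d²=594478580.00)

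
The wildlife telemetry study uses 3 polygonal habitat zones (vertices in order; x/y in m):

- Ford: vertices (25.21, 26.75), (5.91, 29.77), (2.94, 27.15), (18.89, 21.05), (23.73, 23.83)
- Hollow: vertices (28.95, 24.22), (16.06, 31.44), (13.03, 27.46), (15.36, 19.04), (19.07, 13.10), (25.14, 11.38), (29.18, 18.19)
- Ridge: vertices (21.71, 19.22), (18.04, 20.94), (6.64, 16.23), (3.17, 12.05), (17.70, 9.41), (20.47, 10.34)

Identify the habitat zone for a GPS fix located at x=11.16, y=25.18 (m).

Ford

Cast a ray rightward from (11.16, 25.18). For each polygon, the edges (by vertex number in listed order) whose endpoints lie on opposite sides of y = 25.18, where each meets that height, and whether that is right or left of the point:
Ford: 3–4 at x≈8.091 (left), 5–1 at x≈24.414 (right) → 1 crossing.
Hollow: 1–2 at x≈27.236 (right), 3–4 at x≈13.661 (right) → 2 crossings.
Ridge: no edge straddles that height → 0 crossings.
Only Ford has an odd count, so the point is inside Ford.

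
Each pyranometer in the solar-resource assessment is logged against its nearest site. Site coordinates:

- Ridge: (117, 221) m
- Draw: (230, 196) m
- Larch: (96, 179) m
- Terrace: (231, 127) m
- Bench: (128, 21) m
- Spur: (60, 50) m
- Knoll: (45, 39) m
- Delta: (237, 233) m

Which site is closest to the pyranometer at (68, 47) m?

Spur

Squared distances to each site:
Ridge: 32677.000; Draw: 48445.000; Larch: 18208.000; Terrace: 32969.000; Bench: 4276.000; Spur: 73.000; Knoll: 593.000; Delta: 63157.000.
Minimum at Spur.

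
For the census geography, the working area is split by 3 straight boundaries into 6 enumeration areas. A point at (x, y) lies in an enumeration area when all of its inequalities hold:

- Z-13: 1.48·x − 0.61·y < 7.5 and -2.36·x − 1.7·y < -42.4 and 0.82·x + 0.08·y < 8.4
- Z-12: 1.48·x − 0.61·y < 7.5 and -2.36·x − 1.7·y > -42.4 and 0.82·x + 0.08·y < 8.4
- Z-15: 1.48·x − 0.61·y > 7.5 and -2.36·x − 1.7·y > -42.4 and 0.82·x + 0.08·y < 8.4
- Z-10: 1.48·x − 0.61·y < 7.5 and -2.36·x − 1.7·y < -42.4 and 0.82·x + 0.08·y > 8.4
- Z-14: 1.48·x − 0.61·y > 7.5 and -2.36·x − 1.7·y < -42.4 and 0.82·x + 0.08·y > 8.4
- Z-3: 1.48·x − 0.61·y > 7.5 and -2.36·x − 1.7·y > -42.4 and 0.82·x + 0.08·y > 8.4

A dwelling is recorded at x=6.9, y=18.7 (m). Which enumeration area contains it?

Z-13

1.48·6.9 − 0.61·18.7 = -1.195, which is < 7.5
-2.36·6.9 − 1.7·18.7 = -48.074, which is < -42.4
0.82·6.9 + 0.08·18.7 = 7.154, which is < 8.4
This sign pattern matches Z-13.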